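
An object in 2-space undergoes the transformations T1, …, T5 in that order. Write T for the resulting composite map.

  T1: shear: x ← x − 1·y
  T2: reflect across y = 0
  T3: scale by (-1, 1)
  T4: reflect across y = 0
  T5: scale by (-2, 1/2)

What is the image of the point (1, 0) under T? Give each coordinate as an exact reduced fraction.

T(p) = (2, 0)

T1 shear: x ← x − 1·y: (1, 0) → (1, 0)
T2 reflect across y = 0: (1, 0) → (1, 0)
T3 scale by (-1, 1): (1, 0) → (-1, 0)
T4 reflect across y = 0: (-1, 0) → (-1, 0)
T5 scale by (-2, 1/2): (-1, 0) → (2, 0)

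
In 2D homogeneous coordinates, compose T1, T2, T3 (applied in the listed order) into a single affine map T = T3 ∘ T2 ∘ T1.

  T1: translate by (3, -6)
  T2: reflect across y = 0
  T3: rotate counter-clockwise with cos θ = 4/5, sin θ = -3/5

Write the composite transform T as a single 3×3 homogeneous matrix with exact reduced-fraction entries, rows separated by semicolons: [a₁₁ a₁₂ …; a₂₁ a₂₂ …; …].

T = [4/5 -3/5 6; -3/5 -4/5 3; 0 0 1]

T1 = [1 0 3; 0 1 -6; 0 0 1]
T2·T1 = [1 0 3; 0 -1 6; 0 0 1]
T3·…·T1 = [4/5 -3/5 6; -3/5 -4/5 3; 0 0 1]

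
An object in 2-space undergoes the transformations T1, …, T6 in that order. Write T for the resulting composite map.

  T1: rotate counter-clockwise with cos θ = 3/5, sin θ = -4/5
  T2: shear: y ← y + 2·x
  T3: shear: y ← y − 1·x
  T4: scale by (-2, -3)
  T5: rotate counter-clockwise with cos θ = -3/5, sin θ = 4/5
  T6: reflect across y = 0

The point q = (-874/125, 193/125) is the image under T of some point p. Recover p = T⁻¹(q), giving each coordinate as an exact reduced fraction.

p = (-1/3, -8/5)

T1 = [3/5 4/5 0; -4/5 3/5 0; 0 0 1]
T2·T1 = [3/5 4/5 0; 2/5 11/5 0; 0 0 1]
T3·…·T1 = [3/5 4/5 0; -1/5 7/5 0; 0 0 1]
T4·…·T1 = [-6/5 -8/5 0; 3/5 -21/5 0; 0 0 1]
T5·…·T1 = [6/25 108/25 0; -33/25 31/25 0; 0 0 1]
T6·…·T1 = [6/25 108/25 0; 33/25 -31/25 0; 0 0 1]
det M = -6; M⁻¹ = [31/150 18/25 0; 11/50 -1/25 0; 0 0 1]
M⁻¹ · (-874/125, 193/125)ᵀ = (-1/3, -8/5)ᵀ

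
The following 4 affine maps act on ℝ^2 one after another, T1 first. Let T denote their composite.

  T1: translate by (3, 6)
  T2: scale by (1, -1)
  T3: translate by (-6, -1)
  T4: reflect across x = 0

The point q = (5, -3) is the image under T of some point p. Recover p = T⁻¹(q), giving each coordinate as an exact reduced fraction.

T1 = [1 0 3; 0 1 6; 0 0 1]
T2·T1 = [1 0 3; 0 -1 -6; 0 0 1]
T3·…·T1 = [1 0 -3; 0 -1 -7; 0 0 1]
T4·…·T1 = [-1 0 3; 0 -1 -7; 0 0 1]
det M = 1; M⁻¹ = [-1 0 3; 0 -1 -7; 0 0 1]
M⁻¹ · (5, -3)ᵀ = (-2, -4)ᵀ

p = (-2, -4)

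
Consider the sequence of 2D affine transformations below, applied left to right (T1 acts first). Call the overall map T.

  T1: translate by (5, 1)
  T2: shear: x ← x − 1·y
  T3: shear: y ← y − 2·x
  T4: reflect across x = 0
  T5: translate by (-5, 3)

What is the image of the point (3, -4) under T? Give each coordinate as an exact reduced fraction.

T(p) = (-16, -22)

T1 translate by (5, 1): (3, -4) → (8, -3)
T2 shear: x ← x − 1·y: (8, -3) → (11, -3)
T3 shear: y ← y − 2·x: (11, -3) → (11, -25)
T4 reflect across x = 0: (11, -25) → (-11, -25)
T5 translate by (-5, 3): (-11, -25) → (-16, -22)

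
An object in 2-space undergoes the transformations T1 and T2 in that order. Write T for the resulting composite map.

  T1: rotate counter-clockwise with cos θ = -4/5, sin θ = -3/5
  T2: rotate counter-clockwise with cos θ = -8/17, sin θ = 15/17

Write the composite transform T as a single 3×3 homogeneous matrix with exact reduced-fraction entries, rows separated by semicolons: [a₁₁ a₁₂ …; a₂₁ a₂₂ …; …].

T1 = [-4/5 3/5 0; -3/5 -4/5 0; 0 0 1]
T2·T1 = [77/85 36/85 0; -36/85 77/85 0; 0 0 1]

T = [77/85 36/85 0; -36/85 77/85 0; 0 0 1]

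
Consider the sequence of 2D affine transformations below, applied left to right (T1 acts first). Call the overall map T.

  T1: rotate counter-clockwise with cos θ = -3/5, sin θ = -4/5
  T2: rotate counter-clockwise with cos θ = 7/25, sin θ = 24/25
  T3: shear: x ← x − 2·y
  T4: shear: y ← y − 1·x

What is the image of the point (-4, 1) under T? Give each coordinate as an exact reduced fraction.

T(p) = (-46/5, 13)

T1 rotate counter-clockwise with cos θ = -3/5, sin θ = -4/5: (-4, 1) → (16/5, 13/5)
T2 rotate counter-clockwise with cos θ = 7/25, sin θ = 24/25: (16/5, 13/5) → (-8/5, 19/5)
T3 shear: x ← x − 2·y: (-8/5, 19/5) → (-46/5, 19/5)
T4 shear: y ← y − 1·x: (-46/5, 19/5) → (-46/5, 13)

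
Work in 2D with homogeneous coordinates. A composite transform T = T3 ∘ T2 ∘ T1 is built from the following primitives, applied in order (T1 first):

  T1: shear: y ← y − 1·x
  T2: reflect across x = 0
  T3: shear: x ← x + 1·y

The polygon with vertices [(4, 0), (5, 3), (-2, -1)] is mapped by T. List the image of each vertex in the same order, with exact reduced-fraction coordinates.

image vertices: (-8, -4), (-7, -2), (3, 1)

T1 shear: y ← y − 1·x: (4, 0) → (4, -4); (5, 3) → (5, -2); (-2, -1) → (-2, 1)
T2 reflect across x = 0: (4, -4) → (-4, -4); (5, -2) → (-5, -2); (-2, 1) → (2, 1)
T3 shear: x ← x + 1·y: (-4, -4) → (-8, -4); (-5, -2) → (-7, -2); (2, 1) → (3, 1)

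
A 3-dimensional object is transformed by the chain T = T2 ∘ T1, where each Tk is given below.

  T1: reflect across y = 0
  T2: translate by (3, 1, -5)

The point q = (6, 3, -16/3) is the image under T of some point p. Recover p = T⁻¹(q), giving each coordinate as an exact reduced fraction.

T1 = [1 0 0 0; 0 -1 0 0; 0 0 1 0; 0 0 0 1]
T2·T1 = [1 0 0 3; 0 -1 0 1; 0 0 1 -5; 0 0 0 1]
det M = -1; M⁻¹ = [1 0 0 -3; 0 -1 0 1; 0 0 1 5; 0 0 0 1]
M⁻¹ · (6, 3, -16/3)ᵀ = (3, -2, -1/3)ᵀ

p = (3, -2, -1/3)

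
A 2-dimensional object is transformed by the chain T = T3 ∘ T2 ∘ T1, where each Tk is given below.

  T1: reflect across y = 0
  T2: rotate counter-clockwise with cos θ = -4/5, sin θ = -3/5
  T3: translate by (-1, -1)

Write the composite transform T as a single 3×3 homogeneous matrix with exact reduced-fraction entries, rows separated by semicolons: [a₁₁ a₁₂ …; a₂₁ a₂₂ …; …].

T = [-4/5 -3/5 -1; -3/5 4/5 -1; 0 0 1]

T1 = [1 0 0; 0 -1 0; 0 0 1]
T2·T1 = [-4/5 -3/5 0; -3/5 4/5 0; 0 0 1]
T3·…·T1 = [-4/5 -3/5 -1; -3/5 4/5 -1; 0 0 1]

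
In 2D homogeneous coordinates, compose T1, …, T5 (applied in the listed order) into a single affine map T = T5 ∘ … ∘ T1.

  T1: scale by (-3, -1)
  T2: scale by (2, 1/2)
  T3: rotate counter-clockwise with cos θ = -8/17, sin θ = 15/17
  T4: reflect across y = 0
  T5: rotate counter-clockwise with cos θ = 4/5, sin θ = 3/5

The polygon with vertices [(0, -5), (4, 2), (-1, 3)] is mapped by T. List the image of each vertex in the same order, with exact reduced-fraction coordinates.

image vertices: (-42/17, -13/34), (-228/85, 2029/85), (12/5, -57/10)

T1 scale by (-3, -1): (0, -5) → (0, 5); (4, 2) → (-12, -2); (-1, 3) → (3, -3)
T2 scale by (2, 1/2): (0, 5) → (0, 5/2); (-12, -2) → (-24, -1); (3, -3) → (6, -3/2)
T3 rotate counter-clockwise with cos θ = -8/17, sin θ = 15/17: (0, 5/2) → (-75/34, -20/17); (-24, -1) → (207/17, -352/17); (6, -3/2) → (-3/2, 6)
T4 reflect across y = 0: (-75/34, -20/17) → (-75/34, 20/17); (207/17, -352/17) → (207/17, 352/17); (-3/2, 6) → (-3/2, -6)
T5 rotate counter-clockwise with cos θ = 4/5, sin θ = 3/5: (-75/34, 20/17) → (-42/17, -13/34); (207/17, 352/17) → (-228/85, 2029/85); (-3/2, -6) → (12/5, -57/10)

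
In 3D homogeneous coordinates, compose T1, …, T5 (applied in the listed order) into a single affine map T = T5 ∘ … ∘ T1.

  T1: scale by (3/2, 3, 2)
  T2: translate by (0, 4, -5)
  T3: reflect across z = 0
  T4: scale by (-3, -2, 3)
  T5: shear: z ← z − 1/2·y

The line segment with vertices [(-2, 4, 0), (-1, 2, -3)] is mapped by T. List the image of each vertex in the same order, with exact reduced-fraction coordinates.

image vertices: (9, -32, 31), (9/2, -20, 43)

T1 scale by (3/2, 3, 2): (-2, 4, 0) → (-3, 12, 0); (-1, 2, -3) → (-3/2, 6, -6)
T2 translate by (0, 4, -5): (-3, 12, 0) → (-3, 16, -5); (-3/2, 6, -6) → (-3/2, 10, -11)
T3 reflect across z = 0: (-3, 16, -5) → (-3, 16, 5); (-3/2, 10, -11) → (-3/2, 10, 11)
T4 scale by (-3, -2, 3): (-3, 16, 5) → (9, -32, 15); (-3/2, 10, 11) → (9/2, -20, 33)
T5 shear: z ← z − 1/2·y: (9, -32, 15) → (9, -32, 31); (9/2, -20, 33) → (9/2, -20, 43)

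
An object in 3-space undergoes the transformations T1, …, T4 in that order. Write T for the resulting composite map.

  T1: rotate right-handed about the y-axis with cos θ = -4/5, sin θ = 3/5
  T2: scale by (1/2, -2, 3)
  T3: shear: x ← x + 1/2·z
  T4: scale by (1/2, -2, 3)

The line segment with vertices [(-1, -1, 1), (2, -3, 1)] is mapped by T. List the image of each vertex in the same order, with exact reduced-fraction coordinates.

T1 rotate right-handed about the y-axis with cos θ = -4/5, sin θ = 3/5: (-1, -1, 1) → (7/5, -1, -1/5); (2, -3, 1) → (-1, -3, -2)
T2 scale by (1/2, -2, 3): (7/5, -1, -1/5) → (7/10, 2, -3/5); (-1, -3, -2) → (-1/2, 6, -6)
T3 shear: x ← x + 1/2·z: (7/10, 2, -3/5) → (2/5, 2, -3/5); (-1/2, 6, -6) → (-7/2, 6, -6)
T4 scale by (1/2, -2, 3): (2/5, 2, -3/5) → (1/5, -4, -9/5); (-7/2, 6, -6) → (-7/4, -12, -18)

image vertices: (1/5, -4, -9/5), (-7/4, -12, -18)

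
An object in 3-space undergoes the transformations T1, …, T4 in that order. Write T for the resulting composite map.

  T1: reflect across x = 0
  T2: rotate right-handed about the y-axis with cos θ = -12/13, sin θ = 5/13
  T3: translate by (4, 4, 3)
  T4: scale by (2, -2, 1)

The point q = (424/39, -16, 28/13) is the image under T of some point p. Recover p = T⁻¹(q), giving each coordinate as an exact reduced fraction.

p = (1, 4, 4/3)

T1 = [-1 0 0 0; 0 1 0 0; 0 0 1 0; 0 0 0 1]
T2·T1 = [12/13 0 5/13 0; 0 1 0 0; 5/13 0 -12/13 0; 0 0 0 1]
T3·…·T1 = [12/13 0 5/13 4; 0 1 0 4; 5/13 0 -12/13 3; 0 0 0 1]
T4·…·T1 = [24/13 0 10/13 8; 0 -2 0 -8; 5/13 0 -12/13 3; 0 0 0 1]
det M = 4; M⁻¹ = [6/13 0 5/13 -63/13; 0 -1/2 0 -4; 5/26 0 -12/13 16/13; 0 0 0 1]
M⁻¹ · (424/39, -16, 28/13)ᵀ = (1, 4, 4/3)ᵀ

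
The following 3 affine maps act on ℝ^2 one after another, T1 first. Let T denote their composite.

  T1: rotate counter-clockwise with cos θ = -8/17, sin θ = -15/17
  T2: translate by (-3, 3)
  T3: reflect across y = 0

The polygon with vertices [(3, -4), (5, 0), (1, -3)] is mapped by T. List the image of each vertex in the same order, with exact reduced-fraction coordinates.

image vertices: (-135/17, -38/17), (-91/17, 24/17), (-104/17, -60/17)

T1 rotate counter-clockwise with cos θ = -8/17, sin θ = -15/17: (3, -4) → (-84/17, -13/17); (5, 0) → (-40/17, -75/17); (1, -3) → (-53/17, 9/17)
T2 translate by (-3, 3): (-84/17, -13/17) → (-135/17, 38/17); (-40/17, -75/17) → (-91/17, -24/17); (-53/17, 9/17) → (-104/17, 60/17)
T3 reflect across y = 0: (-135/17, 38/17) → (-135/17, -38/17); (-91/17, -24/17) → (-91/17, 24/17); (-104/17, 60/17) → (-104/17, -60/17)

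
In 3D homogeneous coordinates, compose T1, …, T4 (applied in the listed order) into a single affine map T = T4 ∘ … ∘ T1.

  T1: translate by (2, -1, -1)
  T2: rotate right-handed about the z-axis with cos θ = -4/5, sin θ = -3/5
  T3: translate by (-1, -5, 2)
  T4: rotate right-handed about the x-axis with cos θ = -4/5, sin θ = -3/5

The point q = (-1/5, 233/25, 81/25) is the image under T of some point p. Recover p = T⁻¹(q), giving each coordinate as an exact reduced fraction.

p = (0, 5, 2)

T1 = [1 0 0 2; 0 1 0 -1; 0 0 1 -1; 0 0 0 1]
T2·T1 = [-4/5 3/5 0 -11/5; -3/5 -4/5 0 -2/5; 0 0 1 -1; 0 0 0 1]
T3·…·T1 = [-4/5 3/5 0 -16/5; -3/5 -4/5 0 -27/5; 0 0 1 1; 0 0 0 1]
T4·…·T1 = [-4/5 3/5 0 -16/5; 12/25 16/25 3/5 123/25; 9/25 12/25 -4/5 61/25; 0 0 0 1]
det M = 1; M⁻¹ = [-4/5 12/25 9/25 -29/5; 3/5 16/25 12/25 -12/5; 0 3/5 -4/5 -1; 0 0 0 1]
M⁻¹ · (-1/5, 233/25, 81/25)ᵀ = (0, 5, 2)ᵀ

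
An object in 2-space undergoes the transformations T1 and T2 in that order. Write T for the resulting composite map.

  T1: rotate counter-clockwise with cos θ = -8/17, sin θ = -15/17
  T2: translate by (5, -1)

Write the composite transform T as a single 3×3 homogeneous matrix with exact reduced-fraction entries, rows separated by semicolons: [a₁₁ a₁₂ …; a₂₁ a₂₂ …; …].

T1 = [-8/17 15/17 0; -15/17 -8/17 0; 0 0 1]
T2·T1 = [-8/17 15/17 5; -15/17 -8/17 -1; 0 0 1]

T = [-8/17 15/17 5; -15/17 -8/17 -1; 0 0 1]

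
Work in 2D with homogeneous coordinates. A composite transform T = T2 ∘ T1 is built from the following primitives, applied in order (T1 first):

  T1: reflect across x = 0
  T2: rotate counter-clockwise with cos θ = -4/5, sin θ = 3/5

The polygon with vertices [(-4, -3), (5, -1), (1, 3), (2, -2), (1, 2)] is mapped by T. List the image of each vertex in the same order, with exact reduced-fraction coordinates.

T1 reflect across x = 0: (-4, -3) → (4, -3); (5, -1) → (-5, -1); (1, 3) → (-1, 3); (2, -2) → (-2, -2); (1, 2) → (-1, 2)
T2 rotate counter-clockwise with cos θ = -4/5, sin θ = 3/5: (4, -3) → (-7/5, 24/5); (-5, -1) → (23/5, -11/5); (-1, 3) → (-1, -3); (-2, -2) → (14/5, 2/5); (-1, 2) → (-2/5, -11/5)

image vertices: (-7/5, 24/5), (23/5, -11/5), (-1, -3), (14/5, 2/5), (-2/5, -11/5)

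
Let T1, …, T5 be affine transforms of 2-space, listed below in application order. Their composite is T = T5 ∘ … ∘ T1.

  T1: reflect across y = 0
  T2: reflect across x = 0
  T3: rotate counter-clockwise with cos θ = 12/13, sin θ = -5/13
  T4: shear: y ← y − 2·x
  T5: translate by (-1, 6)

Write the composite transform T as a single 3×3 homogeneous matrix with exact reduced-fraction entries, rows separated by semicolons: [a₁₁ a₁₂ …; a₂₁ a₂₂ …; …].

T = [-12/13 -5/13 -1; 29/13 -2/13 6; 0 0 1]

T1 = [1 0 0; 0 -1 0; 0 0 1]
T2·T1 = [-1 0 0; 0 -1 0; 0 0 1]
T3·…·T1 = [-12/13 -5/13 0; 5/13 -12/13 0; 0 0 1]
T4·…·T1 = [-12/13 -5/13 0; 29/13 -2/13 0; 0 0 1]
T5·…·T1 = [-12/13 -5/13 -1; 29/13 -2/13 6; 0 0 1]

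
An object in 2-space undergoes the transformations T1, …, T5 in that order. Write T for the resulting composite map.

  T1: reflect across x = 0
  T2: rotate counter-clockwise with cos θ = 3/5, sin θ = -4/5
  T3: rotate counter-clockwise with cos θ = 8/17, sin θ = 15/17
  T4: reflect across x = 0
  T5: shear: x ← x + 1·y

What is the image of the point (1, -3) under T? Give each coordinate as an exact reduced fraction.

T1 reflect across x = 0: (1, -3) → (-1, -3)
T2 rotate counter-clockwise with cos θ = 3/5, sin θ = -4/5: (-1, -3) → (-3, -1)
T3 rotate counter-clockwise with cos θ = 8/17, sin θ = 15/17: (-3, -1) → (-9/17, -53/17)
T4 reflect across x = 0: (-9/17, -53/17) → (9/17, -53/17)
T5 shear: x ← x + 1·y: (9/17, -53/17) → (-44/17, -53/17)

T(p) = (-44/17, -53/17)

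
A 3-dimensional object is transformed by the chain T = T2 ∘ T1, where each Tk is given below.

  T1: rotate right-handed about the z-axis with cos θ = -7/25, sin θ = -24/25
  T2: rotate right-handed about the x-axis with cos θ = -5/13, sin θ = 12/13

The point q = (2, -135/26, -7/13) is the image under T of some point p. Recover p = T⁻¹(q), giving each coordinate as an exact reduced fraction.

T1 = [-7/25 24/25 0 0; -24/25 -7/25 0 0; 0 0 1 0; 0 0 0 1]
T2·T1 = [-7/25 24/25 0 0; 24/65 7/65 -12/13 0; -288/325 -84/325 -5/13 0; 0 0 0 1]
det M = 1; M⁻¹ = [-7/25 24/65 -288/325 0; 24/25 7/65 -84/325 0; 0 -12/13 -5/13 0; 0 0 0 1]
M⁻¹ · (2, -135/26, -7/13)ᵀ = (-2, 3/2, 5)ᵀ

p = (-2, 3/2, 5)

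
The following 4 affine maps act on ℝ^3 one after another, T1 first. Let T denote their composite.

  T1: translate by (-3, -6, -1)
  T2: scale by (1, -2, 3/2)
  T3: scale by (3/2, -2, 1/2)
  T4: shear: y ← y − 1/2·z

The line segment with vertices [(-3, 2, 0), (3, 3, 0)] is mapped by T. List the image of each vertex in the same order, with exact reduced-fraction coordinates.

image vertices: (-9, -125/8, -3/4), (0, -93/8, -3/4)

T1 translate by (-3, -6, -1): (-3, 2, 0) → (-6, -4, -1); (3, 3, 0) → (0, -3, -1)
T2 scale by (1, -2, 3/2): (-6, -4, -1) → (-6, 8, -3/2); (0, -3, -1) → (0, 6, -3/2)
T3 scale by (3/2, -2, 1/2): (-6, 8, -3/2) → (-9, -16, -3/4); (0, 6, -3/2) → (0, -12, -3/4)
T4 shear: y ← y − 1/2·z: (-9, -16, -3/4) → (-9, -125/8, -3/4); (0, -12, -3/4) → (0, -93/8, -3/4)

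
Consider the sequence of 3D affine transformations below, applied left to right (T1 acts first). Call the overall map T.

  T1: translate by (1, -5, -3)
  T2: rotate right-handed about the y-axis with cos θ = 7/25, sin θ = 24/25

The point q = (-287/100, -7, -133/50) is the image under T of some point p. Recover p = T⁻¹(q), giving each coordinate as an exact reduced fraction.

p = (3/4, -2, -1/2)

T1 = [1 0 0 1; 0 1 0 -5; 0 0 1 -3; 0 0 0 1]
T2·T1 = [7/25 0 24/25 -13/5; 0 1 0 -5; -24/25 0 7/25 -9/5; 0 0 0 1]
det M = 1; M⁻¹ = [7/25 0 -24/25 -1; 0 1 0 5; 24/25 0 7/25 3; 0 0 0 1]
M⁻¹ · (-287/100, -7, -133/50)ᵀ = (3/4, -2, -1/2)ᵀ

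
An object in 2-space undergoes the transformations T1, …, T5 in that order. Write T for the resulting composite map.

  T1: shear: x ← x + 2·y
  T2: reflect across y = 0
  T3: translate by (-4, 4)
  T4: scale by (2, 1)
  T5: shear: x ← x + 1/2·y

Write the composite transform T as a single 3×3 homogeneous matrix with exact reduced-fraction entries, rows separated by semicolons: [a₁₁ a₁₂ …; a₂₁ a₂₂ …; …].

T = [2 7/2 -6; 0 -1 4; 0 0 1]

T1 = [1 2 0; 0 1 0; 0 0 1]
T2·T1 = [1 2 0; 0 -1 0; 0 0 1]
T3·…·T1 = [1 2 -4; 0 -1 4; 0 0 1]
T4·…·T1 = [2 4 -8; 0 -1 4; 0 0 1]
T5·…·T1 = [2 7/2 -6; 0 -1 4; 0 0 1]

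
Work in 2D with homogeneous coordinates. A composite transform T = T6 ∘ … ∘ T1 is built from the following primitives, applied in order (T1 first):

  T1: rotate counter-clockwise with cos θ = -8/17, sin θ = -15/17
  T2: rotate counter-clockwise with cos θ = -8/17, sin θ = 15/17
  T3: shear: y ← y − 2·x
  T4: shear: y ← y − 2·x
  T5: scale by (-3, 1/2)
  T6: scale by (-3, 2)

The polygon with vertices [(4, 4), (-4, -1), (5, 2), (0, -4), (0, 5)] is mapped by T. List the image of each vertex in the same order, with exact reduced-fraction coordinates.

T1 rotate counter-clockwise with cos θ = -8/17, sin θ = -15/17: (4, 4) → (28/17, -92/17); (-4, -1) → (1, 4); (5, 2) → (-10/17, -91/17); (0, -4) → (-60/17, 32/17); (0, 5) → (75/17, -40/17)
T2 rotate counter-clockwise with cos θ = -8/17, sin θ = 15/17: (28/17, -92/17) → (4, 4); (1, 4) → (-4, -1); (-10/17, -91/17) → (5, 2); (-60/17, 32/17) → (0, -4); (75/17, -40/17) → (0, 5)
T3 shear: y ← y − 2·x: (4, 4) → (4, -4); (-4, -1) → (-4, 7); (5, 2) → (5, -8); (0, -4) → (0, -4); (0, 5) → (0, 5)
T4 shear: y ← y − 2·x: (4, -4) → (4, -12); (-4, 7) → (-4, 15); (5, -8) → (5, -18); (0, -4) → (0, -4); (0, 5) → (0, 5)
T5 scale by (-3, 1/2): (4, -12) → (-12, -6); (-4, 15) → (12, 15/2); (5, -18) → (-15, -9); (0, -4) → (0, -2); (0, 5) → (0, 5/2)
T6 scale by (-3, 2): (-12, -6) → (36, -12); (12, 15/2) → (-36, 15); (-15, -9) → (45, -18); (0, -2) → (0, -4); (0, 5/2) → (0, 5)

image vertices: (36, -12), (-36, 15), (45, -18), (0, -4), (0, 5)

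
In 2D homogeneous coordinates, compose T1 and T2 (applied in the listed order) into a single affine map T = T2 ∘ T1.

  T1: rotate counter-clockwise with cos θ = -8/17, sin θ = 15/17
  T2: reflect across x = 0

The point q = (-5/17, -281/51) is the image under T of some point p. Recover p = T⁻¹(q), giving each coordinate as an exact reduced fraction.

p = (-5, 7/3)

T1 = [-8/17 -15/17 0; 15/17 -8/17 0; 0 0 1]
T2·T1 = [8/17 15/17 0; 15/17 -8/17 0; 0 0 1]
det M = -1; M⁻¹ = [8/17 15/17 0; 15/17 -8/17 0; 0 0 1]
M⁻¹ · (-5/17, -281/51)ᵀ = (-5, 7/3)ᵀ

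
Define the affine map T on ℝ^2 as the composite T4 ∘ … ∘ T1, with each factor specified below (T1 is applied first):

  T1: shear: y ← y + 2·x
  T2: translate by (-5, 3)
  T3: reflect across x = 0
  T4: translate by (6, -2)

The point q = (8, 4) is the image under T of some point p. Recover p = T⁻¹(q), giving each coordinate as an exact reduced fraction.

T1 = [1 0 0; 2 1 0; 0 0 1]
T2·T1 = [1 0 -5; 2 1 3; 0 0 1]
T3·…·T1 = [-1 0 5; 2 1 3; 0 0 1]
T4·…·T1 = [-1 0 11; 2 1 1; 0 0 1]
det M = -1; M⁻¹ = [-1 0 11; 2 1 -23; 0 0 1]
M⁻¹ · (8, 4)ᵀ = (3, -3)ᵀ

p = (3, -3)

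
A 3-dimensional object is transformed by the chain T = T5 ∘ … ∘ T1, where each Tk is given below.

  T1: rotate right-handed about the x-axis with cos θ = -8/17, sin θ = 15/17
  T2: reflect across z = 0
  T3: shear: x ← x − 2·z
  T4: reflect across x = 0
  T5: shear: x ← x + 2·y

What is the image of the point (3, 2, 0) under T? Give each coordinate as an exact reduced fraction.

T(p) = (-143/17, -16/17, -30/17)

T1 rotate right-handed about the x-axis with cos θ = -8/17, sin θ = 15/17: (3, 2, 0) → (3, -16/17, 30/17)
T2 reflect across z = 0: (3, -16/17, 30/17) → (3, -16/17, -30/17)
T3 shear: x ← x − 2·z: (3, -16/17, -30/17) → (111/17, -16/17, -30/17)
T4 reflect across x = 0: (111/17, -16/17, -30/17) → (-111/17, -16/17, -30/17)
T5 shear: x ← x + 2·y: (-111/17, -16/17, -30/17) → (-143/17, -16/17, -30/17)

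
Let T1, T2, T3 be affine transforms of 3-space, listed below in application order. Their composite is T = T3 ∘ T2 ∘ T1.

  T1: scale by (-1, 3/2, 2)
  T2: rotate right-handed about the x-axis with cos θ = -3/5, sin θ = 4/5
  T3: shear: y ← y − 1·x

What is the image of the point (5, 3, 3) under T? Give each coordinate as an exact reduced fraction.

T1 scale by (-1, 3/2, 2): (5, 3, 3) → (-5, 9/2, 6)
T2 rotate right-handed about the x-axis with cos θ = -3/5, sin θ = 4/5: (-5, 9/2, 6) → (-5, -15/2, 0)
T3 shear: y ← y − 1·x: (-5, -15/2, 0) → (-5, -5/2, 0)

T(p) = (-5, -5/2, 0)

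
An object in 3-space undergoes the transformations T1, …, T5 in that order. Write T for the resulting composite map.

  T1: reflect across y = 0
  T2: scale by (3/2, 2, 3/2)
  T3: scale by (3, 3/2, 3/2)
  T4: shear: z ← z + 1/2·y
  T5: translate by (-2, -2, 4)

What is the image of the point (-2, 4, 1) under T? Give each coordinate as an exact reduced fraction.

T1 reflect across y = 0: (-2, 4, 1) → (-2, -4, 1)
T2 scale by (3/2, 2, 3/2): (-2, -4, 1) → (-3, -8, 3/2)
T3 scale by (3, 3/2, 3/2): (-3, -8, 3/2) → (-9, -12, 9/4)
T4 shear: z ← z + 1/2·y: (-9, -12, 9/4) → (-9, -12, -15/4)
T5 translate by (-2, -2, 4): (-9, -12, -15/4) → (-11, -14, 1/4)

T(p) = (-11, -14, 1/4)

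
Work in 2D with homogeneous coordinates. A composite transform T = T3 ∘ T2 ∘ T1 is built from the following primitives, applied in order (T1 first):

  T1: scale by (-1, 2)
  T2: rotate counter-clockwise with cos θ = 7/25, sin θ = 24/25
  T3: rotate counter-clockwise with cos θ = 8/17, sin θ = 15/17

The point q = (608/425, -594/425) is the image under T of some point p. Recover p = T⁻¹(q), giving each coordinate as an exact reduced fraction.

T1 = [-1 0 0; 0 2 0; 0 0 1]
T2·T1 = [-7/25 -48/25 0; -24/25 14/25 0; 0 0 1]
T3·…·T1 = [304/425 -594/425 0; -297/425 -608/425 0; 0 0 1]
det M = -2; M⁻¹ = [304/425 -297/425 0; -297/850 -152/425 0; 0 0 1]
M⁻¹ · (608/425, -594/425)ᵀ = (2, 0)ᵀ

p = (2, 0)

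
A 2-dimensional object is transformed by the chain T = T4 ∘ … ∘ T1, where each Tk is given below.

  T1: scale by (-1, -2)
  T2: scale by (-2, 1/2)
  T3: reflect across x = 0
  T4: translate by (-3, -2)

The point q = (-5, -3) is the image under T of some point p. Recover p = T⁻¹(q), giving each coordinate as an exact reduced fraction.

p = (1, 1)

T1 = [-1 0 0; 0 -2 0; 0 0 1]
T2·T1 = [2 0 0; 0 -1 0; 0 0 1]
T3·…·T1 = [-2 0 0; 0 -1 0; 0 0 1]
T4·…·T1 = [-2 0 -3; 0 -1 -2; 0 0 1]
det M = 2; M⁻¹ = [-1/2 0 -3/2; 0 -1 -2; 0 0 1]
M⁻¹ · (-5, -3)ᵀ = (1, 1)ᵀ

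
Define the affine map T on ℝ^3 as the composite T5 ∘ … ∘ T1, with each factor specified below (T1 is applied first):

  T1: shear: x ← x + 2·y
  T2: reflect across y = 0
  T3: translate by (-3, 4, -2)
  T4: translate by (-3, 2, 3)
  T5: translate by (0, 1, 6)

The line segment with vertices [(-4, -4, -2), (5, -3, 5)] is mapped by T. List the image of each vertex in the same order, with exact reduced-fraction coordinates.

image vertices: (-18, 11, 5), (-7, 10, 12)

T1 shear: x ← x + 2·y: (-4, -4, -2) → (-12, -4, -2); (5, -3, 5) → (-1, -3, 5)
T2 reflect across y = 0: (-12, -4, -2) → (-12, 4, -2); (-1, -3, 5) → (-1, 3, 5)
T3 translate by (-3, 4, -2): (-12, 4, -2) → (-15, 8, -4); (-1, 3, 5) → (-4, 7, 3)
T4 translate by (-3, 2, 3): (-15, 8, -4) → (-18, 10, -1); (-4, 7, 3) → (-7, 9, 6)
T5 translate by (0, 1, 6): (-18, 10, -1) → (-18, 11, 5); (-7, 9, 6) → (-7, 10, 12)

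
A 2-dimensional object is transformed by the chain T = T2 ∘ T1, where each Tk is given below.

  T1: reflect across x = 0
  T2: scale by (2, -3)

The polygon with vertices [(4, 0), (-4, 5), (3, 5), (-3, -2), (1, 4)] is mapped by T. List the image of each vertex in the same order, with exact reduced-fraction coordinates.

image vertices: (-8, 0), (8, -15), (-6, -15), (6, 6), (-2, -12)

T1 reflect across x = 0: (4, 0) → (-4, 0); (-4, 5) → (4, 5); (3, 5) → (-3, 5); (-3, -2) → (3, -2); (1, 4) → (-1, 4)
T2 scale by (2, -3): (-4, 0) → (-8, 0); (4, 5) → (8, -15); (-3, 5) → (-6, -15); (3, -2) → (6, 6); (-1, 4) → (-2, -12)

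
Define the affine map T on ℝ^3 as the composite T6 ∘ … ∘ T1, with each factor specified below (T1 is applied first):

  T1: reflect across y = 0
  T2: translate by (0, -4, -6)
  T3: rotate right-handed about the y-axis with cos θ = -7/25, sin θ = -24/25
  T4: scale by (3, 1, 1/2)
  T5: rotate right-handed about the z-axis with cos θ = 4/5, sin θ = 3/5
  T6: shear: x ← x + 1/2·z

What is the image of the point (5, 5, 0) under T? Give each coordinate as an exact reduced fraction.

T1 reflect across y = 0: (5, 5, 0) → (5, -5, 0)
T2 translate by (0, -4, -6): (5, -5, 0) → (5, -9, -6)
T3 rotate right-handed about the y-axis with cos θ = -7/25, sin θ = -24/25: (5, -9, -6) → (109/25, -9, 162/25)
T4 scale by (3, 1, 1/2): (109/25, -9, 162/25) → (327/25, -9, 81/25)
T5 rotate right-handed about the z-axis with cos θ = 4/5, sin θ = 3/5: (327/25, -9, 81/25) → (1983/125, 81/125, 81/25)
T6 shear: x ← x + 1/2·z: (1983/125, 81/125, 81/25) → (4371/250, 81/125, 81/25)

T(p) = (4371/250, 81/125, 81/25)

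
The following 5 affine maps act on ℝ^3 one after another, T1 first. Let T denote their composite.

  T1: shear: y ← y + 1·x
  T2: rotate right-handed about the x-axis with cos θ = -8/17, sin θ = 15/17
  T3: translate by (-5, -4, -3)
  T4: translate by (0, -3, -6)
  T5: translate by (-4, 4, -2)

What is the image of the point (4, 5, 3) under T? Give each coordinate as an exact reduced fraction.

T(p) = (-5, -168/17, -76/17)

T1 shear: y ← y + 1·x: (4, 5, 3) → (4, 9, 3)
T2 rotate right-handed about the x-axis with cos θ = -8/17, sin θ = 15/17: (4, 9, 3) → (4, -117/17, 111/17)
T3 translate by (-5, -4, -3): (4, -117/17, 111/17) → (-1, -185/17, 60/17)
T4 translate by (0, -3, -6): (-1, -185/17, 60/17) → (-1, -236/17, -42/17)
T5 translate by (-4, 4, -2): (-1, -236/17, -42/17) → (-5, -168/17, -76/17)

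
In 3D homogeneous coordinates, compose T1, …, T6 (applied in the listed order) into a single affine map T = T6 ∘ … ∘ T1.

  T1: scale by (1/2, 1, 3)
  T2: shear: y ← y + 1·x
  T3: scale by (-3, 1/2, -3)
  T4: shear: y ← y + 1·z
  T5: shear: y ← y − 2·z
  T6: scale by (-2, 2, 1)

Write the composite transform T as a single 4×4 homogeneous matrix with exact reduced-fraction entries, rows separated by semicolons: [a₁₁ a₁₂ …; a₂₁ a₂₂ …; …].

T = [3 0 0 0; 1/2 1 18 0; 0 0 -9 0; 0 0 0 1]

T1 = [1/2 0 0 0; 0 1 0 0; 0 0 3 0; 0 0 0 1]
T2·T1 = [1/2 0 0 0; 1/2 1 0 0; 0 0 3 0; 0 0 0 1]
T3·…·T1 = [-3/2 0 0 0; 1/4 1/2 0 0; 0 0 -9 0; 0 0 0 1]
T4·…·T1 = [-3/2 0 0 0; 1/4 1/2 -9 0; 0 0 -9 0; 0 0 0 1]
T5·…·T1 = [-3/2 0 0 0; 1/4 1/2 9 0; 0 0 -9 0; 0 0 0 1]
T6·…·T1 = [3 0 0 0; 1/2 1 18 0; 0 0 -9 0; 0 0 0 1]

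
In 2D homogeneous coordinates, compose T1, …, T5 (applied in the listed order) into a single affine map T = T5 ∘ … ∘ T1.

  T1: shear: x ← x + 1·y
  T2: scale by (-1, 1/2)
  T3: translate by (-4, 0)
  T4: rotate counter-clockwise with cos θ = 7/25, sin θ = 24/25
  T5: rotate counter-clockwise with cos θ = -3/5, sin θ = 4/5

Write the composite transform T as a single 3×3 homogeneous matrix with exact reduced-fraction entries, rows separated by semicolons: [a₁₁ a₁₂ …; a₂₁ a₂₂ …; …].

T1 = [1 1 0; 0 1 0; 0 0 1]
T2·T1 = [-1 -1 0; 0 1/2 0; 0 0 1]
T3·…·T1 = [-1 -1 -4; 0 1/2 0; 0 0 1]
T4·…·T1 = [-7/25 -19/25 -28/25; -24/25 -41/50 -96/25; 0 0 1]
T5·…·T1 = [117/125 139/125 468/125; 44/125 -29/250 176/125; 0 0 1]

T = [117/125 139/125 468/125; 44/125 -29/250 176/125; 0 0 1]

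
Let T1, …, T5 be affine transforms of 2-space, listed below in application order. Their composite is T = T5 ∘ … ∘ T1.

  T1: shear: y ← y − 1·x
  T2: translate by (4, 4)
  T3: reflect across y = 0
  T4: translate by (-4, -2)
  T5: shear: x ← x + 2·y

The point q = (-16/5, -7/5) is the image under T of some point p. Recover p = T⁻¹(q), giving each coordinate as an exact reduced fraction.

T1 = [1 0 0; -1 1 0; 0 0 1]
T2·T1 = [1 0 4; -1 1 4; 0 0 1]
T3·…·T1 = [1 0 4; 1 -1 -4; 0 0 1]
T4·…·T1 = [1 0 0; 1 -1 -6; 0 0 1]
T5·…·T1 = [3 -2 -12; 1 -1 -6; 0 0 1]
det M = -1; M⁻¹ = [1 -2 0; 1 -3 -6; 0 0 1]
M⁻¹ · (-16/5, -7/5)ᵀ = (-2/5, -5)ᵀ

p = (-2/5, -5)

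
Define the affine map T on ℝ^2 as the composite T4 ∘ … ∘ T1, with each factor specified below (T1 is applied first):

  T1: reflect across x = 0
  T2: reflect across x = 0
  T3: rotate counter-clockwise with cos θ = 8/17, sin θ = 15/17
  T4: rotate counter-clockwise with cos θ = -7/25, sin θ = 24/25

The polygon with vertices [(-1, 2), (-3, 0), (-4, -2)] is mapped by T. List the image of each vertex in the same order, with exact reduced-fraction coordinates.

T1 reflect across x = 0: (-1, 2) → (1, 2); (-3, 0) → (3, 0); (-4, -2) → (4, -2)
T2 reflect across x = 0: (1, 2) → (-1, 2); (3, 0) → (-3, 0); (4, -2) → (-4, -2)
T3 rotate counter-clockwise with cos θ = 8/17, sin θ = 15/17: (-1, 2) → (-38/17, 1/17); (-3, 0) → (-24/17, -45/17); (-4, -2) → (-2/17, -76/17)
T4 rotate counter-clockwise with cos θ = -7/25, sin θ = 24/25: (-38/17, 1/17) → (242/425, -919/425); (-24/17, -45/17) → (1248/425, -261/425); (-2/17, -76/17) → (1838/425, 484/425)

image vertices: (242/425, -919/425), (1248/425, -261/425), (1838/425, 484/425)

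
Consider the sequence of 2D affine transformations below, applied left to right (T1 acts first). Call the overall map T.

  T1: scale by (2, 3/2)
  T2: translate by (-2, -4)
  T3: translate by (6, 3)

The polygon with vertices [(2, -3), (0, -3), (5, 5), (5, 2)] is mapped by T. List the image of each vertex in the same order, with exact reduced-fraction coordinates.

image vertices: (8, -11/2), (4, -11/2), (14, 13/2), (14, 2)

T1 scale by (2, 3/2): (2, -3) → (4, -9/2); (0, -3) → (0, -9/2); (5, 5) → (10, 15/2); (5, 2) → (10, 3)
T2 translate by (-2, -4): (4, -9/2) → (2, -17/2); (0, -9/2) → (-2, -17/2); (10, 15/2) → (8, 7/2); (10, 3) → (8, -1)
T3 translate by (6, 3): (2, -17/2) → (8, -11/2); (-2, -17/2) → (4, -11/2); (8, 7/2) → (14, 13/2); (8, -1) → (14, 2)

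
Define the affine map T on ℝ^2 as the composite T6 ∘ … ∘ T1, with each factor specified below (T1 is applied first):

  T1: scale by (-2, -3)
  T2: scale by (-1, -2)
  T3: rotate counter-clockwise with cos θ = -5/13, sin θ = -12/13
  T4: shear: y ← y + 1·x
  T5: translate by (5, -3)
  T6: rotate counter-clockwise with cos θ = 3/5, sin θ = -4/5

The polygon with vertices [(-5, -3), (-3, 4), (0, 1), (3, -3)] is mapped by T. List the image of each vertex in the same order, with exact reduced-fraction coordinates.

T1 scale by (-2, -3): (-5, -3) → (10, 9); (-3, 4) → (6, -12); (0, 1) → (0, -3); (3, -3) → (-6, 9)
T2 scale by (-1, -2): (10, 9) → (-10, -18); (6, -12) → (-6, 24); (0, -3) → (0, 6); (-6, 9) → (6, -18)
T3 rotate counter-clockwise with cos θ = -5/13, sin θ = -12/13: (-10, -18) → (-166/13, 210/13); (-6, 24) → (318/13, -48/13); (0, 6) → (72/13, -30/13); (6, -18) → (-246/13, 18/13)
T4 shear: y ← y + 1·x: (-166/13, 210/13) → (-166/13, 44/13); (318/13, -48/13) → (318/13, 270/13); (72/13, -30/13) → (72/13, 42/13); (-246/13, 18/13) → (-246/13, -228/13)
T5 translate by (5, -3): (-166/13, 44/13) → (-101/13, 5/13); (318/13, 270/13) → (383/13, 231/13); (72/13, 42/13) → (137/13, 3/13); (-246/13, -228/13) → (-181/13, -267/13)
T6 rotate counter-clockwise with cos θ = 3/5, sin θ = -4/5: (-101/13, 5/13) → (-283/65, 419/65); (383/13, 231/13) → (2073/65, -839/65); (137/13, 3/13) → (423/65, -539/65); (-181/13, -267/13) → (-1611/65, -77/65)

image vertices: (-283/65, 419/65), (2073/65, -839/65), (423/65, -539/65), (-1611/65, -77/65)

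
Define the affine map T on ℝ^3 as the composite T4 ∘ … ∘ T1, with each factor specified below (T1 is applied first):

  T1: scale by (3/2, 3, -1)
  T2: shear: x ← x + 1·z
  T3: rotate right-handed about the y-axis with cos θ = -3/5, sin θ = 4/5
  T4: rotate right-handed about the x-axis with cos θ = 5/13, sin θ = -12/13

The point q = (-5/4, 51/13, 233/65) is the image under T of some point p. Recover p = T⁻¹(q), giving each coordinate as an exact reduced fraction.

T1 = [3/2 0 0 0; 0 3 0 0; 0 0 -1 0; 0 0 0 1]
T2·T1 = [3/2 0 -1 0; 0 3 0 0; 0 0 -1 0; 0 0 0 1]
T3·…·T1 = [-9/10 0 -1/5 0; 0 3 0 0; -6/5 0 7/5 0; 0 0 0 1]
T4·…·T1 = [-9/10 0 -1/5 0; -72/65 15/13 84/65 0; -6/13 -36/13 7/13 0; 0 0 0 1]
det M = -9/2; M⁻¹ = [-14/15 -8/65 -2/39 0; 0 5/39 -4/13 0; -4/5 36/65 3/13 0; 0 0 0 1]
M⁻¹ · (-5/4, 51/13, 233/65)ᵀ = (1/2, -3/5, 4)ᵀ

p = (1/2, -3/5, 4)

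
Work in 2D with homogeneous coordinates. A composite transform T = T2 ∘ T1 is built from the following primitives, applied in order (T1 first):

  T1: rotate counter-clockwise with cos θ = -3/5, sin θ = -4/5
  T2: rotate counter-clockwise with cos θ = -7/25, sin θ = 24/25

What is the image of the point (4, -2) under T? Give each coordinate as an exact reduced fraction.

T(p) = (76/25, -82/25)

T1 rotate counter-clockwise with cos θ = -3/5, sin θ = -4/5: (4, -2) → (-4, -2)
T2 rotate counter-clockwise with cos θ = -7/25, sin θ = 24/25: (-4, -2) → (76/25, -82/25)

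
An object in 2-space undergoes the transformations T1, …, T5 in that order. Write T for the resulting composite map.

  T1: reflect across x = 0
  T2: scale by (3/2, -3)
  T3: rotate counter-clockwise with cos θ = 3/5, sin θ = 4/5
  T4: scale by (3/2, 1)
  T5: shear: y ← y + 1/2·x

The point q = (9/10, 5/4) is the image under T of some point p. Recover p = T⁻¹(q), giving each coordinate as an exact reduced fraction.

T1 = [-1 0 0; 0 1 0; 0 0 1]
T2·T1 = [-3/2 0 0; 0 -3 0; 0 0 1]
T3·…·T1 = [-9/10 12/5 0; -6/5 -9/5 0; 0 0 1]
T4·…·T1 = [-27/20 18/5 0; -6/5 -9/5 0; 0 0 1]
T5·…·T1 = [-27/20 18/5 0; -15/8 0 0; 0 0 1]
det M = 27/4; M⁻¹ = [0 -8/15 0; 5/18 -1/5 0; 0 0 1]
M⁻¹ · (9/10, 5/4)ᵀ = (-2/3, 0)ᵀ

p = (-2/3, 0)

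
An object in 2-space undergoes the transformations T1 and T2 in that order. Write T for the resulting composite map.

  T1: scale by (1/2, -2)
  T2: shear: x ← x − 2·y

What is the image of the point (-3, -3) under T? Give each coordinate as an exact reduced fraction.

T1 scale by (1/2, -2): (-3, -3) → (-3/2, 6)
T2 shear: x ← x − 2·y: (-3/2, 6) → (-27/2, 6)

T(p) = (-27/2, 6)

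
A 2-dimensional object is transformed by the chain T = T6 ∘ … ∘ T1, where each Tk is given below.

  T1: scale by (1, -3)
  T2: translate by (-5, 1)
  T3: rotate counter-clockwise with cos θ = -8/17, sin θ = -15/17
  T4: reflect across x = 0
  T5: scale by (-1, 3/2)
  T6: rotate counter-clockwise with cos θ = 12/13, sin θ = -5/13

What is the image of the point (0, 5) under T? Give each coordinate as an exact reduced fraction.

T(p) = (-75/26, 248/13)

T1 scale by (1, -3): (0, 5) → (0, -15)
T2 translate by (-5, 1): (0, -15) → (-5, -14)
T3 rotate counter-clockwise with cos θ = -8/17, sin θ = -15/17: (-5, -14) → (-10, 11)
T4 reflect across x = 0: (-10, 11) → (10, 11)
T5 scale by (-1, 3/2): (10, 11) → (-10, 33/2)
T6 rotate counter-clockwise with cos θ = 12/13, sin θ = -5/13: (-10, 33/2) → (-75/26, 248/13)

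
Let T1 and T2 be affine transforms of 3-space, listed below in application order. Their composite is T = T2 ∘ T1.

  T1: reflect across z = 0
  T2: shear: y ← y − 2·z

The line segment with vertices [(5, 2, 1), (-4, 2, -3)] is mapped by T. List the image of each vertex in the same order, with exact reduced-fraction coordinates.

T1 reflect across z = 0: (5, 2, 1) → (5, 2, -1); (-4, 2, -3) → (-4, 2, 3)
T2 shear: y ← y − 2·z: (5, 2, -1) → (5, 4, -1); (-4, 2, 3) → (-4, -4, 3)

image vertices: (5, 4, -1), (-4, -4, 3)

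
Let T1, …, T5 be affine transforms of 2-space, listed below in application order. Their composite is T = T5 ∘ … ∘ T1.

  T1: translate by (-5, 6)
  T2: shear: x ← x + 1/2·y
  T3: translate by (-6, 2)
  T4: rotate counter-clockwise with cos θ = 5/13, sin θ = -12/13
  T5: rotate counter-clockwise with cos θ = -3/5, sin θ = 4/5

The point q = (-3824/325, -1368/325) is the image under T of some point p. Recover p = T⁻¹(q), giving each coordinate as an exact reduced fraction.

T1 = [1 0 -5; 0 1 6; 0 0 1]
T2·T1 = [1 1/2 -2; 0 1 6; 0 0 1]
T3·…·T1 = [1 1/2 -8; 0 1 8; 0 0 1]
T4·…·T1 = [5/13 29/26 56/13; -12/13 -1/13 136/13; 0 0 1]
T5·…·T1 = [33/65 -79/130 -712/65; 56/65 61/65 -184/65; 0 0 1]
det M = 1; M⁻¹ = [61/65 79/130 12; -56/65 33/65 -8; 0 0 1]
M⁻¹ · (-3824/325, -1368/325)ᵀ = (-8/5, 0)ᵀ

p = (-8/5, 0)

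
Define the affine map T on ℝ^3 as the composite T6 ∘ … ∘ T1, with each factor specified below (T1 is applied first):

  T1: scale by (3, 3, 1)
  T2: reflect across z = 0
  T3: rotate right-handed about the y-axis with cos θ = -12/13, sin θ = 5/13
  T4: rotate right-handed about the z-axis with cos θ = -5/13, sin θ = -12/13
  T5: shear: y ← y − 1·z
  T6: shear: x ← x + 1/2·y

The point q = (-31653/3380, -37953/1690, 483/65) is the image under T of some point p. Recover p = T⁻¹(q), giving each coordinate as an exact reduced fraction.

p = (-5, 5/2, 9/5)

T1 = [3 0 0 0; 0 3 0 0; 0 0 1 0; 0 0 0 1]
T2·T1 = [3 0 0 0; 0 3 0 0; 0 0 -1 0; 0 0 0 1]
T3·…·T1 = [-36/13 0 -5/13 0; 0 3 0 0; -15/13 0 12/13 0; 0 0 0 1]
T4·…·T1 = [180/169 36/13 25/169 0; 432/169 -15/13 60/169 0; -15/13 0 12/13 0; 0 0 0 1]
T5·…·T1 = [180/169 36/13 25/169 0; 627/169 -15/13 -96/169 0; -15/13 0 12/13 0; 0 0 0 1]
T6·…·T1 = [987/338 57/26 -23/169 0; 627/169 -15/13 -96/169 0; -15/13 0 12/13 0; 0 0 0 1]
det M = -9; M⁻¹ = [20/169 38/169 79/507 0; 4/13 -11/39 -5/39 0; 25/169 95/338 216/169 0; 0 0 0 1]
M⁻¹ · (-31653/3380, -37953/1690, 483/65)ᵀ = (-5, 5/2, 9/5)ᵀ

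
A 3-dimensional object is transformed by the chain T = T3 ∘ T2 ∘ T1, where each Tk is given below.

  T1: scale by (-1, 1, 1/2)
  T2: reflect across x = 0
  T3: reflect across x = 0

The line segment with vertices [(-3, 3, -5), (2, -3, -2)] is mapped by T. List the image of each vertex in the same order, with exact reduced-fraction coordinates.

image vertices: (3, 3, -5/2), (-2, -3, -1)

T1 scale by (-1, 1, 1/2): (-3, 3, -5) → (3, 3, -5/2); (2, -3, -2) → (-2, -3, -1)
T2 reflect across x = 0: (3, 3, -5/2) → (-3, 3, -5/2); (-2, -3, -1) → (2, -3, -1)
T3 reflect across x = 0: (-3, 3, -5/2) → (3, 3, -5/2); (2, -3, -1) → (-2, -3, -1)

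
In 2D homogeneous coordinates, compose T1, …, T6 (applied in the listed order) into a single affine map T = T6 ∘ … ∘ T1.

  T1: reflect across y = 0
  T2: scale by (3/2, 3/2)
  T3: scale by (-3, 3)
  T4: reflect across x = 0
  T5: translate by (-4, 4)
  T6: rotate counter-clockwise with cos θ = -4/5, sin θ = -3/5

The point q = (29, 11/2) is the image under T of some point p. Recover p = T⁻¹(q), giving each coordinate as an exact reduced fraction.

T1 = [1 0 0; 0 -1 0; 0 0 1]
T2·T1 = [3/2 0 0; 0 -3/2 0; 0 0 1]
T3·…·T1 = [-9/2 0 0; 0 -9/2 0; 0 0 1]
T4·…·T1 = [9/2 0 0; 0 -9/2 0; 0 0 1]
T5·…·T1 = [9/2 0 -4; 0 -9/2 4; 0 0 1]
T6·…·T1 = [-18/5 -27/10 28/5; -27/10 18/5 -4/5; 0 0 1]
det M = -81/4; M⁻¹ = [-8/45 -2/15 8/9; -2/15 8/45 8/9; 0 0 1]
M⁻¹ · (29, 11/2)ᵀ = (-5, -2)ᵀ

p = (-5, -2)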